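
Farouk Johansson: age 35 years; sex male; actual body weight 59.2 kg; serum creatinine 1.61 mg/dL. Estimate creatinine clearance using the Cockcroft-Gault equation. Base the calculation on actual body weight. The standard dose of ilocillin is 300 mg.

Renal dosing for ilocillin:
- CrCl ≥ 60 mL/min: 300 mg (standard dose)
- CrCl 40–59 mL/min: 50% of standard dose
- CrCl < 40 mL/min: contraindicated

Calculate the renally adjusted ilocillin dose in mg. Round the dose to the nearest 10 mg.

150 mg

CrCl = (140 − 35) × 59.2 / (72 × 1.61) = 6216.0 / 115.92 ≈ 53.6 mL/min
CrCl ≈ 54 mL/min → bracket 40–59 mL/min.
50% of 300 mg = 150 mg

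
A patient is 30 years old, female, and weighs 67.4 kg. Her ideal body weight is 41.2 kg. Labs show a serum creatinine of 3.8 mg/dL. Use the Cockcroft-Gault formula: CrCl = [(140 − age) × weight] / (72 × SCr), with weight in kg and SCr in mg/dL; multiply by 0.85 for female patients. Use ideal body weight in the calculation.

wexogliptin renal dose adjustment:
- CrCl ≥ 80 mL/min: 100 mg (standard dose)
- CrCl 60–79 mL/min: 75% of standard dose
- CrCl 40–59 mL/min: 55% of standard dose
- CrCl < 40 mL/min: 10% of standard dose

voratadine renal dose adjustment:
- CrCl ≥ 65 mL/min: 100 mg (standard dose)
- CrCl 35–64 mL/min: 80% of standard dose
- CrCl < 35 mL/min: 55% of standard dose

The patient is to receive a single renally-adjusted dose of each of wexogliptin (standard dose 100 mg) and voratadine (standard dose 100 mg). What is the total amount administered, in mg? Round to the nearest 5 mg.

CrCl = (140 − 30) × 41.2 / (72 × 3.8) × 0.85 = 4532.0 / 273.60 × 0.85 ≈ 14.1 mL/min
CrCl ≈ 14 mL/min.
wexogliptin: < 40 mL/min → 10% of 100 mg = 10 mg.
voratadine: < 35 mL/min → 55% of 100 mg = 55 mg.
Total = 10 + 55 = 65 mg.

65 mg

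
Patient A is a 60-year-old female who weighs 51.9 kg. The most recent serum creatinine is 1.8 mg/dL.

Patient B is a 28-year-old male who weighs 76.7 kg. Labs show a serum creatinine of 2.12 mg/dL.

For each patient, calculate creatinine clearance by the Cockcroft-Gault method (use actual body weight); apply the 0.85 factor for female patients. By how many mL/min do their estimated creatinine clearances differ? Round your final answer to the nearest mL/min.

Patient A: CrCl = (140 − 60) × 51.9 / (72 × 1.8) × 0.85 = 4152.0 / 129.60 × 0.85 ≈ 27.2 mL/min
Patient B: CrCl = (140 − 28) × 76.7 / (72 × 2.12) = 8590.4 / 152.64 ≈ 56.3 mL/min
|27.2 − 56.3| = 29.1 mL/min

29 mL/min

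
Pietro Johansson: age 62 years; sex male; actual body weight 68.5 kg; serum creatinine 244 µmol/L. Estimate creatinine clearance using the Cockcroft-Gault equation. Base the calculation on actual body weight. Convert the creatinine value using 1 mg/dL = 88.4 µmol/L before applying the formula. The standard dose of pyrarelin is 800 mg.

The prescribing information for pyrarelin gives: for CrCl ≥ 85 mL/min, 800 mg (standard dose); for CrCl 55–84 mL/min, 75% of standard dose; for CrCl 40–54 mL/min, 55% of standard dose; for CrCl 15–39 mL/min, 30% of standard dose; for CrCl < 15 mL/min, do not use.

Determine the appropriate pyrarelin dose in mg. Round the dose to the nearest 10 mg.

SCr = 244 / 88.4 = 2.76 mg/dL
CrCl = (140 − 62) × 68.5 / (72 × 2.76) = 5343.0 / 198.72 ≈ 26.9 mL/min
CrCl ≈ 27 mL/min → bracket 15–39 mL/min.
30% of 800 mg = 240 mg

240 mg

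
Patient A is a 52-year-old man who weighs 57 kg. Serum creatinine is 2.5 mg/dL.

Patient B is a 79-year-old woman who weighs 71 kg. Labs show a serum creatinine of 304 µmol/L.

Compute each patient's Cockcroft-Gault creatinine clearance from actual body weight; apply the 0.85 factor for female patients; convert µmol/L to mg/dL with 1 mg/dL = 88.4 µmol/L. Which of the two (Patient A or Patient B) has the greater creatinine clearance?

Patient A: CrCl = (140 − 52) × 57 / (72 × 2.5) = 5016.0 / 180.00 ≈ 27.9 mL/min
Patient B: SCr = 304 / 88.4 = 3.439 mg/dL
Patient B: CrCl = (140 − 79) × 71 / (72 × 3.439) × 0.85 = 4331.0 / 247.61 × 0.85 ≈ 14.9 mL/min
27.9 vs 14.9 mL/min → Patient A is higher.

Patient A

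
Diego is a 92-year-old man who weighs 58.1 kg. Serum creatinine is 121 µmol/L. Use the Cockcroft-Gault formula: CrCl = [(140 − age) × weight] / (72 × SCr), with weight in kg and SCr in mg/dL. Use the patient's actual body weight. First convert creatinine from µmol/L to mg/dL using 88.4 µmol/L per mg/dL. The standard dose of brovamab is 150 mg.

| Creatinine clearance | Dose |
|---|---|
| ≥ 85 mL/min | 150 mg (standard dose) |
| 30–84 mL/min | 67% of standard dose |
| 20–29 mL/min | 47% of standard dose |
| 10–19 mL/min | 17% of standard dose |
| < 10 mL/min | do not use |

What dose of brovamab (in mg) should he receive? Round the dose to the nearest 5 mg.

SCr = 121 / 88.4 = 1.369 mg/dL
CrCl = (140 − 92) × 58.1 / (72 × 1.369) = 2788.8 / 98.57 ≈ 28.3 mL/min
CrCl ≈ 28 mL/min → bracket 20–29 mL/min.
47% of 150 mg = 70.5 mg → 70 mg

70 mg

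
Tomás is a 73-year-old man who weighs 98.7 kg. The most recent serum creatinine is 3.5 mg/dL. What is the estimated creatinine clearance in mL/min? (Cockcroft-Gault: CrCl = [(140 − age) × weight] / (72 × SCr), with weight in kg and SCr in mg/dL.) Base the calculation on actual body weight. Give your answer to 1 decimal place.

CrCl = (140 − 73) × 98.7 / (72 × 3.5) = 6612.9 / 252.00 ≈ 26.2 mL/min

26.2 mL/min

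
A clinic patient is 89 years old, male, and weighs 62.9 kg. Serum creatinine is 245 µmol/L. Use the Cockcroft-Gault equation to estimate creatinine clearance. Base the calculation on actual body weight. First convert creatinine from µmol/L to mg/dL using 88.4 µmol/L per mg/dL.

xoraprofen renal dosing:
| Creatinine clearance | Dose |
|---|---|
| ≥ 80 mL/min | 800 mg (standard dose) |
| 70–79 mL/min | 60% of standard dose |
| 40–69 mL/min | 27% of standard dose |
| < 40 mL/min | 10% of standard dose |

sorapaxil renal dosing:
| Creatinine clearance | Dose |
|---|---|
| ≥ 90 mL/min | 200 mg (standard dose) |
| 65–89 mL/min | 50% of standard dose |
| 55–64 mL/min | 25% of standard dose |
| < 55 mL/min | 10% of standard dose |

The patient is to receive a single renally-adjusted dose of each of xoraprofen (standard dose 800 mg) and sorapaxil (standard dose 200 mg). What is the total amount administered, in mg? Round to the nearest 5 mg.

SCr = 245 / 88.4 = 2.771 mg/dL
CrCl = (140 − 89) × 62.9 / (72 × 2.771) = 3207.9 / 199.51 ≈ 16.1 mL/min
CrCl ≈ 16 mL/min.
xoraprofen: < 40 mL/min → 10% of 800 mg = 80 mg.
sorapaxil: < 55 mL/min → 10% of 200 mg = 20 mg.
Total = 80 + 20 = 100 mg.

100 mg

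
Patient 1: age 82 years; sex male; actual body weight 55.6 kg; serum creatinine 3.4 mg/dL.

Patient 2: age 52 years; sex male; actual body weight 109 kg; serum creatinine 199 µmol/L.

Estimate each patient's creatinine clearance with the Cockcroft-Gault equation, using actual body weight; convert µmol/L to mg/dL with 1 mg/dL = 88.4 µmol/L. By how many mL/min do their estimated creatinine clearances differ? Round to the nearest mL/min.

Patient 1: CrCl = (140 − 82) × 55.6 / (72 × 3.4) = 3224.8 / 244.80 ≈ 13.2 mL/min
Patient 2: SCr = 199 / 88.4 = 2.251 mg/dL
Patient 2: CrCl = (140 − 52) × 109 / (72 × 2.251) = 9592.0 / 162.07 ≈ 59.2 mL/min
|13.2 − 59.2| = 46.0 mL/min

46 mL/min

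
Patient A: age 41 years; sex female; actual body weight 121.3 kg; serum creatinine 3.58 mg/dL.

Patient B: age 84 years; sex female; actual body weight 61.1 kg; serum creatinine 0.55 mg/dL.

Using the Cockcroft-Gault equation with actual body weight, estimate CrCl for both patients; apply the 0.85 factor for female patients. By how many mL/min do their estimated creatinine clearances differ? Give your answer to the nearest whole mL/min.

Patient A: CrCl = (140 − 41) × 121.3 / (72 × 3.58) × 0.85 = 12008.7 / 257.76 × 0.85 ≈ 39.6 mL/min
Patient B: CrCl = (140 − 84) × 61.1 / (72 × 0.55) × 0.85 = 3421.6 / 39.60 × 0.85 ≈ 73.4 mL/min
|39.6 − 73.4| = 33.8 mL/min

34 mL/min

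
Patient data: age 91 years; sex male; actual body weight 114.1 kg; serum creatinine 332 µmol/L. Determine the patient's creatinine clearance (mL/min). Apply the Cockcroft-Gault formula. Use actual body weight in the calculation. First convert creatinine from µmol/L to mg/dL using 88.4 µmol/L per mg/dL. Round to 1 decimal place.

20.7 mL/min

SCr = 332 / 88.4 = 3.756 mg/dL
CrCl = (140 − 91) × 114.1 / (72 × 3.756) = 5590.9 / 270.43 ≈ 20.7 mL/min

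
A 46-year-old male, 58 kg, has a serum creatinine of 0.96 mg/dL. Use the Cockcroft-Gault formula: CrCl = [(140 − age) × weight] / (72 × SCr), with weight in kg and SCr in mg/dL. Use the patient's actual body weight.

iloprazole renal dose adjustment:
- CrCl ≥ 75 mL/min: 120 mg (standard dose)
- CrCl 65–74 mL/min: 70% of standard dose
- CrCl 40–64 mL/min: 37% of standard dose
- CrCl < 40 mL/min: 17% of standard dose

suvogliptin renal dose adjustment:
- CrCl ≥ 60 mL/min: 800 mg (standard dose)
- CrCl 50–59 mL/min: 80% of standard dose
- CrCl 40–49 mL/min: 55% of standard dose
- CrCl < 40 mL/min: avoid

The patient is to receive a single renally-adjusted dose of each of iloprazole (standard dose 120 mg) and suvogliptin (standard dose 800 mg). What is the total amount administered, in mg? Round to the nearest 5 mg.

920 mg

CrCl = (140 − 46) × 58 / (72 × 0.96) = 5452.0 / 69.12 ≈ 78.9 mL/min
CrCl ≈ 79 mL/min.
iloprazole: ≥ 75 mL/min → 100% of 120 mg = 120 mg.
suvogliptin: ≥ 60 mL/min → 100% of 800 mg = 800 mg.
Total = 120 + 800 = 920 mg.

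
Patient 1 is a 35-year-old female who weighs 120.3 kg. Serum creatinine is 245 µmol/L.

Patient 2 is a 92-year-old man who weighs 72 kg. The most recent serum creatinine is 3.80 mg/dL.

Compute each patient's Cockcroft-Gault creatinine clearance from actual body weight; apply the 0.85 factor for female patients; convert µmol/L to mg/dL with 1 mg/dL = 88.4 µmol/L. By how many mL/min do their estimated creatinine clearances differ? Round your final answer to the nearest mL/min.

41 mL/min

Patient 1: SCr = 245 / 88.4 = 2.771 mg/dL
Patient 1: CrCl = (140 − 35) × 120.3 / (72 × 2.771) × 0.85 = 12631.5 / 199.51 × 0.85 ≈ 53.8 mL/min
Patient 2: CrCl = (140 − 92) × 72 / (72 × 3.8) = 3456.0 / 273.60 ≈ 12.6 mL/min
|53.8 − 12.6| = 41.2 mL/min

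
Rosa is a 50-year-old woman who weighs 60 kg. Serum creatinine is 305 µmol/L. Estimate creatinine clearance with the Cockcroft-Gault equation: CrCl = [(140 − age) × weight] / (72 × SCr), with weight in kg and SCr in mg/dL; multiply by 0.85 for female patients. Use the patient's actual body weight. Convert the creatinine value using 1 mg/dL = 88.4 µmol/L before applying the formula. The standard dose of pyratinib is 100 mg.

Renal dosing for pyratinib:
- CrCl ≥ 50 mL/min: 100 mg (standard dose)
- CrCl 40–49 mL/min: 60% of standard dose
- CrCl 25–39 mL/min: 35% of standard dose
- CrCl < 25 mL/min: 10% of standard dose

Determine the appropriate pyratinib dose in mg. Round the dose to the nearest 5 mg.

SCr = 305 / 88.4 = 3.45 mg/dL
CrCl = (140 − 50) × 60 / (72 × 3.45) × 0.85 = 5400.0 / 248.40 × 0.85 ≈ 18.5 mL/min
CrCl ≈ 18 mL/min → bracket < 25 mL/min.
10% of 100 mg = 10 mg

10 mg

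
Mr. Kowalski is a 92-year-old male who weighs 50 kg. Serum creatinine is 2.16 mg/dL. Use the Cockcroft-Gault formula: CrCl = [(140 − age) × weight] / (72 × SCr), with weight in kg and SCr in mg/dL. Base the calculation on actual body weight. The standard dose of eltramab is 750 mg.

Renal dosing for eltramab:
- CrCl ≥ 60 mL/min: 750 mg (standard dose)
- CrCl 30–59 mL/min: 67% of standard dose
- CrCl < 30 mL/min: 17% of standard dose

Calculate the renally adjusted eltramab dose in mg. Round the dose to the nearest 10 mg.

130 mg

CrCl = (140 − 92) × 50 / (72 × 2.16) = 2400.0 / 155.52 ≈ 15.4 mL/min
CrCl ≈ 15 mL/min → bracket < 30 mL/min.
17% of 750 mg = 127.5 mg → 130 mg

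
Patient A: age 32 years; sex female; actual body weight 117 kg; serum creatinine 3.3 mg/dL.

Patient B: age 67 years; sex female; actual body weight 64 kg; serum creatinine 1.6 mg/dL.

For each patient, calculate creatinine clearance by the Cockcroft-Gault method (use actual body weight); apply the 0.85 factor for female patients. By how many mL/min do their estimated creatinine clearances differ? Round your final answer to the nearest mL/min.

11 mL/min

Patient A: CrCl = (140 − 32) × 117 / (72 × 3.3) × 0.85 = 12636.0 / 237.60 × 0.85 ≈ 45.2 mL/min
Patient B: CrCl = (140 − 67) × 64 / (72 × 1.6) × 0.85 = 4672.0 / 115.20 × 0.85 ≈ 34.5 mL/min
|45.2 − 34.5| = 10.7 mL/min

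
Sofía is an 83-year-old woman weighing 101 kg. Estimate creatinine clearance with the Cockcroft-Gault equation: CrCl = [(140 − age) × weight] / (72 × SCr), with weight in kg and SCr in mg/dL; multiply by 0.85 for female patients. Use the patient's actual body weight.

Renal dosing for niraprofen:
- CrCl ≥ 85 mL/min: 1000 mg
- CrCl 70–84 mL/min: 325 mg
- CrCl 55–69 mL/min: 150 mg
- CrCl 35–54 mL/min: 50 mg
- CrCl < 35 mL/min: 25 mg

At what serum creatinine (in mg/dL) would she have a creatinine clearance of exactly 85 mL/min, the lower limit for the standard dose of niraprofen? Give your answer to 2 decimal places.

0.80 mg/dL

Standard dose requires CrCl ≥ 85 mL/min.
Set (140 − 83) × 101 × 0.85 / (72 × SCr) = 85
SCr = (140 − 83) × 101 × 0.85 / (72 × 85) = 0.800 mg/dL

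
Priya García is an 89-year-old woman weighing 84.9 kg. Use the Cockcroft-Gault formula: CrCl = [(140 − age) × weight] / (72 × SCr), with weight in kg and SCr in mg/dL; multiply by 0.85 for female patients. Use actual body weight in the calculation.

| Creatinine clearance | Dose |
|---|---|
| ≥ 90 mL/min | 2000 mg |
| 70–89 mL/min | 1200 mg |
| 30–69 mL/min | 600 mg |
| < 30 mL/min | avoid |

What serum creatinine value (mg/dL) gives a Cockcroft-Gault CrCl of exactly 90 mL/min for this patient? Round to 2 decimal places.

0.57 mg/dL

Standard dose requires CrCl ≥ 90 mL/min.
Set (140 − 89) × 84.9 × 0.85 / (72 × SCr) = 90
SCr = (140 − 89) × 84.9 × 0.85 / (72 × 90) = 0.568 mg/dL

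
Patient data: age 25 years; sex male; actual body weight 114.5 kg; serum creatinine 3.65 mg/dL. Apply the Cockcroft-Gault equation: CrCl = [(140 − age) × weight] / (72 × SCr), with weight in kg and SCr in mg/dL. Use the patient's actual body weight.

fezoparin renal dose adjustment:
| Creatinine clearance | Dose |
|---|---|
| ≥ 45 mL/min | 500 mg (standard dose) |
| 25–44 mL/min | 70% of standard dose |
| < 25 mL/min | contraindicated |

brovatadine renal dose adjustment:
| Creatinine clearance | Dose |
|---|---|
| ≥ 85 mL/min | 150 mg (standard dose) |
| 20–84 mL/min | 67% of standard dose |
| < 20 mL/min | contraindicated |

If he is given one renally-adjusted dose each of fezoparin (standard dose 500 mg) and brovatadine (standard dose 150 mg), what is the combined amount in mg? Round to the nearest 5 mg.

CrCl = (140 − 25) × 114.5 / (72 × 3.65) = 13167.5 / 262.80 ≈ 50.1 mL/min
CrCl ≈ 50 mL/min.
fezoparin: ≥ 45 mL/min → 100% of 500 mg = 500 mg.
brovatadine: 20–84 mL/min → 67% of 150 mg = 100.5 mg.
Total = 500 + 100.5 = 600.5 mg.

600 mg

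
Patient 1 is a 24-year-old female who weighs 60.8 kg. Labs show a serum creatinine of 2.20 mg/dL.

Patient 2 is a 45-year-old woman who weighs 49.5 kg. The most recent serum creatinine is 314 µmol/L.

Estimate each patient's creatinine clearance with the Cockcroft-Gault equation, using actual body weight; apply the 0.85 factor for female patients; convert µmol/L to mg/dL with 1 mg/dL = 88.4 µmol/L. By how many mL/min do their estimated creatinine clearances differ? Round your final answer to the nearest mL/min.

22 mL/min

Patient 1: CrCl = (140 − 24) × 60.8 / (72 × 2.2) × 0.85 = 7052.8 / 158.40 × 0.85 ≈ 37.8 mL/min
Patient 2: SCr = 314 / 88.4 = 3.552 mg/dL
Patient 2: CrCl = (140 − 45) × 49.5 / (72 × 3.552) × 0.85 = 4702.5 / 255.74 × 0.85 ≈ 15.6 mL/min
|37.8 − 15.6| = 22.2 mL/min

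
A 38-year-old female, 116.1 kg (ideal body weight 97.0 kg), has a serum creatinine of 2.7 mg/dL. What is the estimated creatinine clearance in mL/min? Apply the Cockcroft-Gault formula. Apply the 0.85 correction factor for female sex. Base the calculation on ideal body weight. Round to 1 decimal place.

CrCl = (140 − 38) × 97 / (72 × 2.7) × 0.85 = 9894.0 / 194.40 × 0.85 ≈ 43.3 mL/min

43.3 mL/min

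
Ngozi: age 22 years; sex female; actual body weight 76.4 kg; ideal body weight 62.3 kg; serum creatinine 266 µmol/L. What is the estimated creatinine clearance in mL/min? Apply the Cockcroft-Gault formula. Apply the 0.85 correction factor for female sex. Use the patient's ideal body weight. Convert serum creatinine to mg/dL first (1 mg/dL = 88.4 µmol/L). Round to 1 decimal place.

SCr = 266 / 88.4 = 3.009 mg/dL
CrCl = (140 − 22) × 62.3 / (72 × 3.009) × 0.85 = 7351.4 / 216.65 × 0.85 ≈ 28.8 mL/min

28.8 mL/min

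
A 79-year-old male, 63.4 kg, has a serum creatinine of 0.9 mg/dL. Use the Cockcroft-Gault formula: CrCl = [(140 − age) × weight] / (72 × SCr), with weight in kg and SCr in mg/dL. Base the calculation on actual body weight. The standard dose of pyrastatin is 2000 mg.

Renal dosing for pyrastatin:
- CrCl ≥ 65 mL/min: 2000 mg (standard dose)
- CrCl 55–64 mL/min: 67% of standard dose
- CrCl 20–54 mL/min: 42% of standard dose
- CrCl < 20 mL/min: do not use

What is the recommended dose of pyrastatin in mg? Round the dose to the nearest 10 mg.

CrCl = (140 − 79) × 63.4 / (72 × 0.9) = 3867.4 / 64.80 ≈ 59.7 mL/min
CrCl ≈ 60 mL/min → bracket 55–64 mL/min.
67% of 2000 mg = 1340 mg

1340 mg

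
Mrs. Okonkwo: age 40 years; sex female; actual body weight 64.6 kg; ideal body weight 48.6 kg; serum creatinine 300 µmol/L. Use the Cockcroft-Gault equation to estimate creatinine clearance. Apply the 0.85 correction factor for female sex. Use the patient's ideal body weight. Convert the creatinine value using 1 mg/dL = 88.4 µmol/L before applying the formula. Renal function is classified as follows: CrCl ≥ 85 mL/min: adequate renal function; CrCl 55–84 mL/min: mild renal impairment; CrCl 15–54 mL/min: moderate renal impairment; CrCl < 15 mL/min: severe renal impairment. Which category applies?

moderate renal impairment

SCr = 300 / 88.4 = 3.394 mg/dL
CrCl = (140 − 40) × 48.6 / (72 × 3.394) × 0.85 = 4860.0 / 244.37 × 0.85 ≈ 16.9 mL/min
17 mL/min falls in the 'moderate renal impairment' range.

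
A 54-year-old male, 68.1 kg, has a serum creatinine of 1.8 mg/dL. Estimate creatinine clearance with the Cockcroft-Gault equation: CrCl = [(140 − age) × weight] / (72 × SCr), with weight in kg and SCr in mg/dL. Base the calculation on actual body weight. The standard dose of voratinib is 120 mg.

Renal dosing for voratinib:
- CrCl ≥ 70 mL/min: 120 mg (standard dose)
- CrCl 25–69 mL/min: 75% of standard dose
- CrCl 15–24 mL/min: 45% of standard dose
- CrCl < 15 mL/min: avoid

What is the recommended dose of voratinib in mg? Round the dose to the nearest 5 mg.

CrCl = (140 − 54) × 68.1 / (72 × 1.8) = 5856.6 / 129.60 ≈ 45.2 mL/min
CrCl ≈ 45 mL/min → bracket 25–69 mL/min.
75% of 120 mg = 90 mg

90 mg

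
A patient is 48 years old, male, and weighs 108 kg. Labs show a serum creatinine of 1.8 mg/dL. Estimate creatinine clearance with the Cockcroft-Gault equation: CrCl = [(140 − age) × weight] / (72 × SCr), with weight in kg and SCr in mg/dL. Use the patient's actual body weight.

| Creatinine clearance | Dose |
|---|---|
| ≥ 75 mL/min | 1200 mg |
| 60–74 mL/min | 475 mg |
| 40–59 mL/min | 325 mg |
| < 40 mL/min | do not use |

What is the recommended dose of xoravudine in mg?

CrCl = (140 − 48) × 108 / (72 × 1.8) = 9936.0 / 129.60 ≈ 76.7 mL/min
CrCl ≈ 77 mL/min → bracket ≥ 75 mL/min.
Dose for this bracket: 1200 mg.

1200 mg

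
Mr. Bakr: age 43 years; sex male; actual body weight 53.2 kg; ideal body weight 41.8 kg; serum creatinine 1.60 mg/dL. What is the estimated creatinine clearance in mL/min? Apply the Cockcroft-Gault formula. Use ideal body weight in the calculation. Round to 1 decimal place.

CrCl = (140 − 43) × 41.8 / (72 × 1.6) = 4054.6 / 115.20 ≈ 35.2 mL/min

35.2 mL/min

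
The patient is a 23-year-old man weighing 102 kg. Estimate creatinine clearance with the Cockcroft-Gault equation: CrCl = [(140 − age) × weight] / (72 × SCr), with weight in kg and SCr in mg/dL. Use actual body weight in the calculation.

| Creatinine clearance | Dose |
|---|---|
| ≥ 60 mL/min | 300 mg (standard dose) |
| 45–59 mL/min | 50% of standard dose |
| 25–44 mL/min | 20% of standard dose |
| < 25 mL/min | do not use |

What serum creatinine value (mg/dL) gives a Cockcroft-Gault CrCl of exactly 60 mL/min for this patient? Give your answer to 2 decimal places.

2.76 mg/dL

Standard dose requires CrCl ≥ 60 mL/min.
Set (140 − 23) × 102 / (72 × SCr) = 60
SCr = (140 − 23) × 102 / (72 × 60) = 2.763 mg/dL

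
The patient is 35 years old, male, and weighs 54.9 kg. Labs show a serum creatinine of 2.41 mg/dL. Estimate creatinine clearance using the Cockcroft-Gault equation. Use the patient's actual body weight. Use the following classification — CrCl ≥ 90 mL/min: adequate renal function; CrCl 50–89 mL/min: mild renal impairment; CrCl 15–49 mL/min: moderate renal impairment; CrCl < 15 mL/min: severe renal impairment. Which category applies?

CrCl = (140 − 35) × 54.9 / (72 × 2.41) = 5764.5 / 173.52 ≈ 33.2 mL/min
33 mL/min falls in the 'moderate renal impairment' range.

moderate renal impairment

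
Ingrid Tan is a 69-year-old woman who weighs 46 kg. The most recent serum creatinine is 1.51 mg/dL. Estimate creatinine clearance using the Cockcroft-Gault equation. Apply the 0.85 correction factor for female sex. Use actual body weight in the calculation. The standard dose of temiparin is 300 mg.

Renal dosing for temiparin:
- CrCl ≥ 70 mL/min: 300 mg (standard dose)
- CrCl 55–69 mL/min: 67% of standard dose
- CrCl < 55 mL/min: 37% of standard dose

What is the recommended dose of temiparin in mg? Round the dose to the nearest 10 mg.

CrCl = (140 − 69) × 46 / (72 × 1.51) × 0.85 = 3266.0 / 108.72 × 0.85 ≈ 25.5 mL/min
CrCl ≈ 26 mL/min → bracket < 55 mL/min.
37% of 300 mg = 111 mg → 110 mg

110 mg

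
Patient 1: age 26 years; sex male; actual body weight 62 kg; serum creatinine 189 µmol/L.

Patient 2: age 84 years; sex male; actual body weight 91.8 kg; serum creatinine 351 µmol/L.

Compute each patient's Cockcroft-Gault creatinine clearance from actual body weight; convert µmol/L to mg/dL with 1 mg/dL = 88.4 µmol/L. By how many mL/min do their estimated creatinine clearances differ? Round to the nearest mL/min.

28 mL/min

Patient 1: SCr = 189 / 88.4 = 2.138 mg/dL
Patient 1: CrCl = (140 − 26) × 62 / (72 × 2.138) = 7068.0 / 153.94 ≈ 45.9 mL/min
Patient 2: SCr = 351 / 88.4 = 3.971 mg/dL
Patient 2: CrCl = (140 − 84) × 91.8 / (72 × 3.971) = 5140.8 / 285.91 ≈ 18.0 mL/min
|45.9 − 18.0| = 27.9 mL/min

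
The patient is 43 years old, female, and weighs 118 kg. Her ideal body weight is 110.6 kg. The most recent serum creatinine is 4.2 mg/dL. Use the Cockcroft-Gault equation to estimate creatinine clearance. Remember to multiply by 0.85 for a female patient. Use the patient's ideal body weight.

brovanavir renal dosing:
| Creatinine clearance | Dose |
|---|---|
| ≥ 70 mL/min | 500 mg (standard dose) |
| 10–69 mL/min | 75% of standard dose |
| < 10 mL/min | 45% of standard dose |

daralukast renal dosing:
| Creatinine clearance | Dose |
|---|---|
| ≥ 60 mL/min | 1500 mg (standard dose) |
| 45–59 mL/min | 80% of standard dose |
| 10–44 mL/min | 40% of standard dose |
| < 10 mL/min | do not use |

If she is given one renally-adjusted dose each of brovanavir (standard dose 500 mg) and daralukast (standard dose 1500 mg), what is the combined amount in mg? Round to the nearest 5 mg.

CrCl = (140 − 43) × 110.6 / (72 × 4.2) × 0.85 = 10728.2 / 302.40 × 0.85 ≈ 30.2 mL/min
CrCl ≈ 30 mL/min.
brovanavir: 10–69 mL/min → 75% of 500 mg = 375 mg.
daralukast: 10–44 mL/min → 40% of 1500 mg = 600 mg.
Total = 375 + 600 = 975 mg.

975 mg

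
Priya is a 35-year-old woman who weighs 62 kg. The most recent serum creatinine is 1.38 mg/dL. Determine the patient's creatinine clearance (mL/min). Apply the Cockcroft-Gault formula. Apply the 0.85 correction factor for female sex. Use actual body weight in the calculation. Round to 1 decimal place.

CrCl = (140 − 35) × 62 / (72 × 1.38) × 0.85 = 6510.0 / 99.36 × 0.85 ≈ 55.7 mL/min

55.7 mL/min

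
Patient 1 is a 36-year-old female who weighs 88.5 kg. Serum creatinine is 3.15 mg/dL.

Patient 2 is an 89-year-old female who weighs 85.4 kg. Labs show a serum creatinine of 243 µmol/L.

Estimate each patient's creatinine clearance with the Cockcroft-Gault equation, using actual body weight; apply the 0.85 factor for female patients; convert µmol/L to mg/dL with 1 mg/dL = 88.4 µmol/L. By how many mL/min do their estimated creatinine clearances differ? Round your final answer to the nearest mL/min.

Patient 1: CrCl = (140 − 36) × 88.5 / (72 × 3.15) × 0.85 = 9204.0 / 226.80 × 0.85 ≈ 34.5 mL/min
Patient 2: SCr = 243 / 88.4 = 2.749 mg/dL
Patient 2: CrCl = (140 − 89) × 85.4 / (72 × 2.749) × 0.85 = 4355.4 / 197.93 × 0.85 ≈ 18.7 mL/min
|34.5 − 18.7| = 15.8 mL/min

16 mL/min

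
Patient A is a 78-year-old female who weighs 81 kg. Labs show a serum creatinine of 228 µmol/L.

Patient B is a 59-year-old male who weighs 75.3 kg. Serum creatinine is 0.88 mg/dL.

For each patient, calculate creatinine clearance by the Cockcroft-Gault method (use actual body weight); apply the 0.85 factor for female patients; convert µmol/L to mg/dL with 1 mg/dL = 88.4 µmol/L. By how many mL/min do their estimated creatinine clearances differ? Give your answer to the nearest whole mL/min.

73 mL/min

Patient A: SCr = 228 / 88.4 = 2.579 mg/dL
Patient A: CrCl = (140 − 78) × 81 / (72 × 2.579) × 0.85 = 5022.0 / 185.69 × 0.85 ≈ 23.0 mL/min
Patient B: CrCl = (140 − 59) × 75.3 / (72 × 0.88) = 6099.3 / 63.36 ≈ 96.3 mL/min
|23.0 − 96.3| = 73.3 mL/min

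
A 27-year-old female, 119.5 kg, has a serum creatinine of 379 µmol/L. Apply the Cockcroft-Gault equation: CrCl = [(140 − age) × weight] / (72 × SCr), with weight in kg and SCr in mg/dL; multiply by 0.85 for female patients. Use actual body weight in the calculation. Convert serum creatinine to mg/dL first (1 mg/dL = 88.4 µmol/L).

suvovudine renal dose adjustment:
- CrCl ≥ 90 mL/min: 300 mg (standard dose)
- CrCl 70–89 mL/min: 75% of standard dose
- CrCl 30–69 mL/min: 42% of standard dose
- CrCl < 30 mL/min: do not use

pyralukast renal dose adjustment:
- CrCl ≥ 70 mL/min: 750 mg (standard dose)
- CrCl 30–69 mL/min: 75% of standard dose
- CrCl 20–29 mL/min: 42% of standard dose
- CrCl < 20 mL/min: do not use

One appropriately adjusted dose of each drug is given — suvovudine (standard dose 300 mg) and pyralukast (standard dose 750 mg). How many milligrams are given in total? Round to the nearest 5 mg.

690 mg

SCr = 379 / 88.4 = 4.287 mg/dL
CrCl = (140 − 27) × 119.5 / (72 × 4.287) × 0.85 = 13503.5 / 308.66 × 0.85 ≈ 37.2 mL/min
CrCl ≈ 37 mL/min.
suvovudine: 30–69 mL/min → 42% of 300 mg = 126 mg.
pyralukast: 30–69 mL/min → 75% of 750 mg = 562.5 mg.
Total = 126 + 562.5 = 688.5 mg.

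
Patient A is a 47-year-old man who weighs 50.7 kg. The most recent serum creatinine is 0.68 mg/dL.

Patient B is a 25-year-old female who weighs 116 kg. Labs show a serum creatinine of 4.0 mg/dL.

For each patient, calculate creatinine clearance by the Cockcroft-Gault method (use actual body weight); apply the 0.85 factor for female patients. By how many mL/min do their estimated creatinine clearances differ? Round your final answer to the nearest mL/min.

57 mL/min

Patient A: CrCl = (140 − 47) × 50.7 / (72 × 0.68) = 4715.1 / 48.96 ≈ 96.3 mL/min
Patient B: CrCl = (140 − 25) × 116 / (72 × 4) × 0.85 = 13340.0 / 288.00 × 0.85 ≈ 39.4 mL/min
|96.3 − 39.4| = 56.9 mL/min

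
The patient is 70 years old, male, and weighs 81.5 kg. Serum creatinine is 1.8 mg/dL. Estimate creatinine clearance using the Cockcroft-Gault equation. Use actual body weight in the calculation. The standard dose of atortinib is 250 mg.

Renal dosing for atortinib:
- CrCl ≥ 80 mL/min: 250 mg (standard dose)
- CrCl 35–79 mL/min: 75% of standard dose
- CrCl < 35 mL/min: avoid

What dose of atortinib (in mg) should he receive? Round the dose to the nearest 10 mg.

CrCl = (140 − 70) × 81.5 / (72 × 1.8) = 5705.0 / 129.60 ≈ 44.0 mL/min
CrCl ≈ 44 mL/min → bracket 35–79 mL/min.
75% of 250 mg = 187.5 mg → 190 mg

190 mg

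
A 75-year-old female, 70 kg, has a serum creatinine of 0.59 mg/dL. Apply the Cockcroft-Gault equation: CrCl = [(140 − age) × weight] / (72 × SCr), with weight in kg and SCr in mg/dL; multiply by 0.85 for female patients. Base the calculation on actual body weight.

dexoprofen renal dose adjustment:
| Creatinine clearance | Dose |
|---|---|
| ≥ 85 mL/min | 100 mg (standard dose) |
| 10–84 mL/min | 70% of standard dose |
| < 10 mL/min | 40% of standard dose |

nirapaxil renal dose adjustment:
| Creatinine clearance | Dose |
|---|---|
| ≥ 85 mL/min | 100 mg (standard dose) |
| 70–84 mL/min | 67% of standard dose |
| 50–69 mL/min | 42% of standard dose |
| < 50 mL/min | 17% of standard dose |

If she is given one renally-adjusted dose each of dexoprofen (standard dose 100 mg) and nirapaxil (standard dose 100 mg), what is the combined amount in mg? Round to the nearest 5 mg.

CrCl = (140 − 75) × 70 / (72 × 0.59) × 0.85 = 4550.0 / 42.48 × 0.85 ≈ 91.0 mL/min
CrCl ≈ 91 mL/min.
dexoprofen: ≥ 85 mL/min → 100% of 100 mg = 100 mg.
nirapaxil: ≥ 85 mL/min → 100% of 100 mg = 100 mg.
Total = 100 + 100 = 200 mg.

200 mg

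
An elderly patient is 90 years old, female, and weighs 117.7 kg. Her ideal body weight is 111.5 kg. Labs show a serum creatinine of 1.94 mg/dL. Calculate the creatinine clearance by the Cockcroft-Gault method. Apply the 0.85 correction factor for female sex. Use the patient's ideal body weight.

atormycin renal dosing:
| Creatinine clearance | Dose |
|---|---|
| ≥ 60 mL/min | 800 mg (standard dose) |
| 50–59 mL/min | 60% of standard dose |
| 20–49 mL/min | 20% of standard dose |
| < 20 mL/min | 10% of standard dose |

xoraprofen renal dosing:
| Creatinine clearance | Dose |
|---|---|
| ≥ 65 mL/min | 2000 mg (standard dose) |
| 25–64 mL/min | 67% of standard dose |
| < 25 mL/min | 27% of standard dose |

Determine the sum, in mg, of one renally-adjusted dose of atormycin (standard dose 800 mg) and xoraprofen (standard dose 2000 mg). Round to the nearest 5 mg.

CrCl = (140 − 90) × 111.5 / (72 × 1.94) × 0.85 = 5575.0 / 139.68 × 0.85 ≈ 33.9 mL/min
CrCl ≈ 34 mL/min.
atormycin: 20–49 mL/min → 20% of 800 mg = 160 mg.
xoraprofen: 25–64 mL/min → 67% of 2000 mg = 1340 mg.
Total = 160 + 1340 = 1500 mg.

1500 mg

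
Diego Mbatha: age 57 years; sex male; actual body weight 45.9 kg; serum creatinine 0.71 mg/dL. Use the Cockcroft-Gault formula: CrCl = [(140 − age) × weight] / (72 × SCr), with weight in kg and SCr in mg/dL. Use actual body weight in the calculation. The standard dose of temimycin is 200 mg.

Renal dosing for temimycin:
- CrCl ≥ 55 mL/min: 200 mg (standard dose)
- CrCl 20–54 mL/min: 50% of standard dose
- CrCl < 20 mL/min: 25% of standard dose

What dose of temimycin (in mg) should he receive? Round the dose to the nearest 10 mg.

CrCl = (140 − 57) × 45.9 / (72 × 0.71) = 3809.7 / 51.12 ≈ 74.5 mL/min
CrCl ≈ 75 mL/min → bracket ≥ 55 mL/min.
100% of 200 mg = 200 mg

200 mg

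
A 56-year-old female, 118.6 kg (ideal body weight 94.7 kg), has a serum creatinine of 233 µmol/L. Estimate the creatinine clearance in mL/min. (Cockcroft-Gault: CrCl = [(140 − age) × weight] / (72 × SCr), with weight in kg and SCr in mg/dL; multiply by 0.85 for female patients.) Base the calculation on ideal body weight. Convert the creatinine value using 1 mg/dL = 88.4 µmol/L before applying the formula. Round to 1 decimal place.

35.6 mL/min

SCr = 233 / 88.4 = 2.636 mg/dL
CrCl = (140 − 56) × 94.7 / (72 × 2.636) × 0.85 = 7954.8 / 189.79 × 0.85 ≈ 35.6 mL/min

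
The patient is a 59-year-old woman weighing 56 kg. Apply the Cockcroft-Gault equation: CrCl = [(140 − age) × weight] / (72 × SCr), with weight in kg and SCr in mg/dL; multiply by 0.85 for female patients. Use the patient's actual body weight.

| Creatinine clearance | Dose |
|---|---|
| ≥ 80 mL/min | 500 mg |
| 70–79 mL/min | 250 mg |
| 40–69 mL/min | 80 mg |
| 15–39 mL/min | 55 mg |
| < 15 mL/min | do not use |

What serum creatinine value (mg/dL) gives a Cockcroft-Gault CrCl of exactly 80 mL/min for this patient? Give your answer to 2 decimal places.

Standard dose requires CrCl ≥ 80 mL/min.
Set (140 − 59) × 56 × 0.85 / (72 × SCr) = 80
SCr = (140 − 59) × 56 × 0.85 / (72 × 80) = 0.669 mg/dL

0.67 mg/dL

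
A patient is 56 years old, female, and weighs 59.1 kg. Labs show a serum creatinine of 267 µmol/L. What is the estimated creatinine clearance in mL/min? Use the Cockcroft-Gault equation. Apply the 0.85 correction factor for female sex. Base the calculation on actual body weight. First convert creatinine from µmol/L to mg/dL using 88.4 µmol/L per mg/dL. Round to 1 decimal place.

19.4 mL/min

SCr = 267 / 88.4 = 3.02 mg/dL
CrCl = (140 − 56) × 59.1 / (72 × 3.02) × 0.85 = 4964.4 / 217.44 × 0.85 ≈ 19.4 mL/min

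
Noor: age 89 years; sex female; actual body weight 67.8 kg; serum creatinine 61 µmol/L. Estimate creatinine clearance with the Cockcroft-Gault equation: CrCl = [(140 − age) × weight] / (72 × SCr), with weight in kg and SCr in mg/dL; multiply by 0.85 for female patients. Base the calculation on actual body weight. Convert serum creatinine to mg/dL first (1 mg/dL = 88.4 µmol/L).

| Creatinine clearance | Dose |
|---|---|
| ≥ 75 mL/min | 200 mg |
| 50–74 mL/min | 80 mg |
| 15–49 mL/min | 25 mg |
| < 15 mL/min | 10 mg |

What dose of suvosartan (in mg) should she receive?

80 mg

SCr = 61 / 88.4 = 0.69 mg/dL
CrCl = (140 − 89) × 67.8 / (72 × 0.69) × 0.85 = 3457.8 / 49.68 × 0.85 ≈ 59.2 mL/min
CrCl ≈ 59 mL/min → bracket 50–74 mL/min.
Dose for this bracket: 80 mg.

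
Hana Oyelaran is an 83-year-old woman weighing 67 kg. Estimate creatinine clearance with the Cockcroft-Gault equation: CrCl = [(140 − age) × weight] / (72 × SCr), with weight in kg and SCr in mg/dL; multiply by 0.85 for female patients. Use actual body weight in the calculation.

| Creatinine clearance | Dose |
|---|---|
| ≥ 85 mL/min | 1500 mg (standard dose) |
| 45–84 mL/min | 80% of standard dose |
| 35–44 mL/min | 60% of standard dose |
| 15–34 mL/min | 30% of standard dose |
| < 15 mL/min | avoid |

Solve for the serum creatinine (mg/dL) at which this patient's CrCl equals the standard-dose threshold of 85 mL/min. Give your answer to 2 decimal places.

Standard dose requires CrCl ≥ 85 mL/min.
Set (140 − 83) × 67 × 0.85 / (72 × SCr) = 85
SCr = (140 − 83) × 67 × 0.85 / (72 × 85) = 0.530 mg/dL

0.53 mg/dL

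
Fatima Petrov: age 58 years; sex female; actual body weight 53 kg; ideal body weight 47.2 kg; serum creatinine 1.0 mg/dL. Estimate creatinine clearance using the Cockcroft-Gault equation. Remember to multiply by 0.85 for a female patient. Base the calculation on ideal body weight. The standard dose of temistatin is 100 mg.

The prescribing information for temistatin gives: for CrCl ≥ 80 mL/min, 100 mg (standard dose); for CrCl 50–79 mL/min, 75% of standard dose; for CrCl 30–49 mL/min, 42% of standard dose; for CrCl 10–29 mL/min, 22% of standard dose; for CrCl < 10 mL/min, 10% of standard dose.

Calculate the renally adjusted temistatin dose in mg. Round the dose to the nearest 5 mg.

CrCl = (140 − 58) × 47.2 / (72 × 1) × 0.85 = 3870.4 / 72.00 × 0.85 ≈ 45.7 mL/min
CrCl ≈ 46 mL/min → bracket 30–49 mL/min.
42% of 100 mg = 42 mg → 40 mg

40 mg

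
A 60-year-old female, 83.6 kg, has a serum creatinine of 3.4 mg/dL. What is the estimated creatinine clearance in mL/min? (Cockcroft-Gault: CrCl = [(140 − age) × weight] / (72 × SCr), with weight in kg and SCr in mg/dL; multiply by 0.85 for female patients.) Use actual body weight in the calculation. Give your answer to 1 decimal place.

23.2 mL/min

CrCl = (140 − 60) × 83.6 / (72 × 3.4) × 0.85 = 6688.0 / 244.80 × 0.85 ≈ 23.2 mL/min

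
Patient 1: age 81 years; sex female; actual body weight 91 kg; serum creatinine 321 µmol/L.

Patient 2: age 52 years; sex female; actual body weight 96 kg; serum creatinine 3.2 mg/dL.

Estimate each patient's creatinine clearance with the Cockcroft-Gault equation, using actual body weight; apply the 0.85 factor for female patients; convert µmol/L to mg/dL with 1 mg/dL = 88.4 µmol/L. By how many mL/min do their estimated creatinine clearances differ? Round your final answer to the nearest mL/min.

Patient 1: SCr = 321 / 88.4 = 3.631 mg/dL
Patient 1: CrCl = (140 − 81) × 91 / (72 × 3.631) × 0.85 = 5369.0 / 261.43 × 0.85 ≈ 17.5 mL/min
Patient 2: CrCl = (140 − 52) × 96 / (72 × 3.2) × 0.85 = 8448.0 / 230.40 × 0.85 ≈ 31.2 mL/min
|17.5 − 31.2| = 13.7 mL/min

14 mL/min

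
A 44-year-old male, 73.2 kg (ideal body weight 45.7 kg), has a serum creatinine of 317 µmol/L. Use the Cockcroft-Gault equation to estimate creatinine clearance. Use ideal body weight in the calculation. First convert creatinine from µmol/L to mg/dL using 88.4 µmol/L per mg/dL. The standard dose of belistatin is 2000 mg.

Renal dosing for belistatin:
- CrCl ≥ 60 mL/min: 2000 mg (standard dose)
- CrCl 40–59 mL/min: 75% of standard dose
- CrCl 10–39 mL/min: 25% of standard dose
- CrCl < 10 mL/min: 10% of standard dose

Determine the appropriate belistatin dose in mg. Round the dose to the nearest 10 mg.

SCr = 317 / 88.4 = 3.586 mg/dL
CrCl = (140 − 44) × 45.7 / (72 × 3.586) = 4387.2 / 258.19 ≈ 17.0 mL/min
CrCl ≈ 17 mL/min → bracket 10–39 mL/min.
25% of 2000 mg = 500 mg

500 mg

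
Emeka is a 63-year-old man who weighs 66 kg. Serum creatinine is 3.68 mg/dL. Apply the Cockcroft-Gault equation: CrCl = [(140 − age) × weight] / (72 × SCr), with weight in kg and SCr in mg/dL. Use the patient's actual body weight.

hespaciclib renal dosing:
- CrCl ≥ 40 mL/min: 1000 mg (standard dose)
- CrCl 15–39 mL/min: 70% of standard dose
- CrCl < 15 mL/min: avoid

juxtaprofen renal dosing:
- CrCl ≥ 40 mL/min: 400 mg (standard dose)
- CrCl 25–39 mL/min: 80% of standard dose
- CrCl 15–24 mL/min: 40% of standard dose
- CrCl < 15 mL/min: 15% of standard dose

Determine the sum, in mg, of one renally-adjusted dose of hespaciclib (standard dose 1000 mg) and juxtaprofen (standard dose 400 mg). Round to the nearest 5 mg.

CrCl = (140 − 63) × 66 / (72 × 3.68) = 5082.0 / 264.96 ≈ 19.2 mL/min
CrCl ≈ 19 mL/min.
hespaciclib: 15–39 mL/min → 70% of 1000 mg = 700 mg.
juxtaprofen: 15–24 mL/min → 40% of 400 mg = 160 mg.
Total = 700 + 160 = 860 mg.

860 mg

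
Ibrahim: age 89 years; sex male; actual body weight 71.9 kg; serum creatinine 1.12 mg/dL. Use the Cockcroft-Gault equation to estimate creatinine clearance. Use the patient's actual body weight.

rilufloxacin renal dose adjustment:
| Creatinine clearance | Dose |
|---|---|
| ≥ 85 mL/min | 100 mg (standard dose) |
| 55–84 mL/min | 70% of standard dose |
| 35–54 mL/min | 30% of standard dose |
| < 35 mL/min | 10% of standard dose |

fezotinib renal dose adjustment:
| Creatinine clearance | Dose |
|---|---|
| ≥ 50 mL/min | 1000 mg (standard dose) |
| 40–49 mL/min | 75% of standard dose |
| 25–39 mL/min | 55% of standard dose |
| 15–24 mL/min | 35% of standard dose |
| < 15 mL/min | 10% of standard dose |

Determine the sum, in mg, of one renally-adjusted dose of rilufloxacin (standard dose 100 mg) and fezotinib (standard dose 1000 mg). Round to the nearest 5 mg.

CrCl = (140 − 89) × 71.9 / (72 × 1.12) = 3666.9 / 80.64 ≈ 45.5 mL/min
CrCl ≈ 45 mL/min.
rilufloxacin: 35–54 mL/min → 30% of 100 mg = 30 mg.
fezotinib: 40–49 mL/min → 75% of 1000 mg = 750 mg.
Total = 30 + 750 = 780 mg.

780 mg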